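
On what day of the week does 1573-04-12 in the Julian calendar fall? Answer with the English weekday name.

In the proleptic Gregorian calendar this is 22 April 1573 (JDN 2295698).
JDN 2295698 mod 7 = 6, and JDN 0 was a Monday, so this is a Sunday.

Sunday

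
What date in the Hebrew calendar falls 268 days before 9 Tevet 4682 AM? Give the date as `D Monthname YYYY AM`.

8 Nisan 4681 AM

JDN of 9 Tevet 4682 AM = 2057800.
2057800 − 268 = 2057532.
JDN 2057532 in the Hebrew calendar is 8 Nisan 4681 AM.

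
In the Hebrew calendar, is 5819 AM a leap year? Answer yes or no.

no

Hebrew year 5819 is year 5 of its 19-year Metonic cycle; leap years are at positions 3, 6, 8, 11, 14, 17, 19, so it is a common year (12 months).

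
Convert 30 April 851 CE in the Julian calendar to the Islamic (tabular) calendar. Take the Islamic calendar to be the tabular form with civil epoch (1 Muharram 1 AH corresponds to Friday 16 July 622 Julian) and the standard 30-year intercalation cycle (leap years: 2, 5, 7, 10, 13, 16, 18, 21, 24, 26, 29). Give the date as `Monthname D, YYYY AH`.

Julian Day Number of the source date = 2032005.
Converting JDN 2032005 to the tabular Islamic calendar gives 24 Shawwal 236 AH.

Shawwal 24, 236 AH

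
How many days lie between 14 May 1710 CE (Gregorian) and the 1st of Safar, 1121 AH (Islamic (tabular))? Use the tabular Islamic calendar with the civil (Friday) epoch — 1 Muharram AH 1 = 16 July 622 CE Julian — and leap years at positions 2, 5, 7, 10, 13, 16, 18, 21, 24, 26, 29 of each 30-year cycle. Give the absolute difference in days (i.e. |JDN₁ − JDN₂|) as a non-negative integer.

397

JDN of the first date = 2345758.
JDN of the second date = 2345361.
|2345361 − 2345758| = 397.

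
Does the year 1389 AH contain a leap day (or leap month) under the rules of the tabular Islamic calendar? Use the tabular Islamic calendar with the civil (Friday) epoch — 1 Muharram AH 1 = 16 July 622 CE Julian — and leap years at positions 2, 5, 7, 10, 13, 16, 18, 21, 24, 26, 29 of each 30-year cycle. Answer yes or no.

no

Year 1389 AH is year 9 of its 30-year cycle; leap positions are 2, 5, 7, 10, 13, 16, 18, 21, 24, 26, 29, so it is a common year (354 days).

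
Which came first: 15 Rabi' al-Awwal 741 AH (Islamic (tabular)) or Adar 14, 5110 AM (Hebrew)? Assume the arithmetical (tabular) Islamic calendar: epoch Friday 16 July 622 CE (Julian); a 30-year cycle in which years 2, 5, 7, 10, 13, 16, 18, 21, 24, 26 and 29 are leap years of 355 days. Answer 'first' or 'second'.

first

First date → JDN 2210744; second date → JDN 2214199.
JDN 2210744 < JDN 2214199, so the first date is earlier.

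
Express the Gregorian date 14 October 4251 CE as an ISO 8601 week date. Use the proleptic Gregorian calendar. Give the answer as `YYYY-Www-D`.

The weekday is Tuesday (ISO weekday 2).
That Tuesday belongs to ISO week 42 of ISO year 4251.

4251-W42-2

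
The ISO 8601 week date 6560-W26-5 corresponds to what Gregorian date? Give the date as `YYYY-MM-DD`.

ISO week 1 of 6560 is the week containing the first Thursday of 6560.
Week 26, day 5 (Friday) lands on 6560-06-27.

6560-06-27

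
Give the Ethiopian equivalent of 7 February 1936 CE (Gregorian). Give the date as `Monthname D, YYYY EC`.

Julian Day Number of the source date = 2428206.
Converting JDN 2428206 to the Ethiopian calendar gives 29 Tir 1928 EC.

Tir 29, 1928 EC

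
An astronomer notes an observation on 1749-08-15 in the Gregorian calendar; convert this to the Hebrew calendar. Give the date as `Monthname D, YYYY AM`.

Julian Day Number of the source date = 2360096.
Converting JDN 2360096 to the Hebrew calendar gives 1 Elul 5509 AM.

Elul 1, 5509 AM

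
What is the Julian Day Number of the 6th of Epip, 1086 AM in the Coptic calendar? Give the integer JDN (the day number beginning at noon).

2221631

Equivalently 8 July 1370 (proleptic Gregorian).
JDN 2400001 is 17 November 1858 CE (Gregorian), MJD 0; the target day is −178370 days from there, so JDN = 2221631.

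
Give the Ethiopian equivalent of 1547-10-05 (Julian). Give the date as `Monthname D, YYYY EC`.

Tikimt 7, 1540 EC

Julian Day Number of the source date = 2286377.
Converting JDN 2286377 to the Ethiopian calendar gives 7 Tikimt 1540 EC.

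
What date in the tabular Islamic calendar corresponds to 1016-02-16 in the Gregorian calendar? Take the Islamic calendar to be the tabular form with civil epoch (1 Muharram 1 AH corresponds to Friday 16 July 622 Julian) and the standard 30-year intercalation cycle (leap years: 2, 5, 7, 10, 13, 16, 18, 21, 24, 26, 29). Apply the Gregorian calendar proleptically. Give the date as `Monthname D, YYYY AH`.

Sha'ban 28, 406 AH

Both dates share Julian Day Number 2092192; in the tabular Islamic calendar that is 28 Sha'ban 406 AH.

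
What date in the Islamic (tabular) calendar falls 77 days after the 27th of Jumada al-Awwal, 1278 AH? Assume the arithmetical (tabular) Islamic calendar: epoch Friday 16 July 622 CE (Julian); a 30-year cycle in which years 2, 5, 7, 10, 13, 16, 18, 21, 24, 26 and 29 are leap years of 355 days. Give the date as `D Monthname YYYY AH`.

The starting date is JDN 2401110; 2401110 + 77 = 2401187.
JDN 2401187 corresponds to 15 Sha'ban 1278 AH.

15 Sha'ban 1278 AH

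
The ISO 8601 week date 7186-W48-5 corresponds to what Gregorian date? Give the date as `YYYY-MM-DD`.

7186-11-28

ISO week 1 of 7186 is the week containing the first Thursday of 7186.
Week 48, day 5 (Friday) lands on 7186-11-28.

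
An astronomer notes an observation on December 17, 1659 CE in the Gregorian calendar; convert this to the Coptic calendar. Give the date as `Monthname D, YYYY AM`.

Both dates share Julian Day Number 2327348; in the Coptic calendar that is 10 Koiak 1376 AM.

Koiak 10, 1376 AM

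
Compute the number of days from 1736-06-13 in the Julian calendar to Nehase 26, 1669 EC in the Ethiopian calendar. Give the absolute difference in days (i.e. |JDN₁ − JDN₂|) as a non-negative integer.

21483

First date → JDN 2355296; second date → JDN 2333813.
The interval is |2355296 − 2333813| = 21483 days.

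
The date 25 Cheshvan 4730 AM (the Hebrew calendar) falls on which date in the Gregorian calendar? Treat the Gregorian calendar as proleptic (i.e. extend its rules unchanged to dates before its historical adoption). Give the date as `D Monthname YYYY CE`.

Julian Day Number of the source date = 2075298.
Converting JDN 2075298 to the Gregorian calendar gives 14 November 969 CE.

14 November 969 CE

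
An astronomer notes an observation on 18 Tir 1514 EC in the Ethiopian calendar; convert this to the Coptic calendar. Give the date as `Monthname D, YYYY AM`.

Tobi 18, 1238 AM

Julian Day Number of the source date = 2276981.
Converting JDN 2276981 to the Coptic calendar gives 18 Tobi 1238 AM.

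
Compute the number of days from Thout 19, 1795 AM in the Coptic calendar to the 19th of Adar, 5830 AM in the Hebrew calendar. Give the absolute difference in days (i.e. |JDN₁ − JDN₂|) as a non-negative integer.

3133

First date → JDN 2480306; second date → JDN 2477173.
The interval is |2480306 − 2477173| = 3133 days.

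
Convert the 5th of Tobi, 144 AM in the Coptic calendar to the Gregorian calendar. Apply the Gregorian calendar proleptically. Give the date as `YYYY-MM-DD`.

Julian Day Number of the source date = 1877385.
Converting JDN 1877385 to the Gregorian calendar gives 2 January 428 CE.

0428-01-02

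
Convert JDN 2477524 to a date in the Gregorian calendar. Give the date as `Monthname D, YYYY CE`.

February 16, 2071 CE

JDN 2451545 is 1 Jan 2000; 2477524 is +25979 days from there.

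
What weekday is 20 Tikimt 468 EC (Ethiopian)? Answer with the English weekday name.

Saturday

This is JDN 1894842 (19 October 475 Gregorian).
1894842 ≡ 5 (mod 7); counting from Monday = 0 gives Saturday.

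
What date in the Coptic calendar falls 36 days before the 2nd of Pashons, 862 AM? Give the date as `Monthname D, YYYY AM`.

Paremhat 26, 862 AM

JDN of the 2nd of Pashons, 862 AM = 2139751.
2139751 − 36 = 2139715.
JDN 2139715 in the Coptic calendar is Paremhat 26, 862 AM.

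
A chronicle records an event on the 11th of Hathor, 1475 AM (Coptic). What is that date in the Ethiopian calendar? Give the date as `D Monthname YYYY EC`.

Both dates share Julian Day Number 2363478; in the Ethiopian calendar that is 11 Hidar 1751 EC.

11 Hidar 1751 EC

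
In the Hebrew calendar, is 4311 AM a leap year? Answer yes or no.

yes

Hebrew year 4311 is year 17 of its 19-year Metonic cycle; leap years are at positions 3, 6, 8, 11, 14, 17, 19, so it is a leap year (13 months).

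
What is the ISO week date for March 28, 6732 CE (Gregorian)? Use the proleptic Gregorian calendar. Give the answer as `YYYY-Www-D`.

6732-W13-1

The weekday is Monday (ISO weekday 1).
That Monday belongs to ISO week 13 of ISO year 6732.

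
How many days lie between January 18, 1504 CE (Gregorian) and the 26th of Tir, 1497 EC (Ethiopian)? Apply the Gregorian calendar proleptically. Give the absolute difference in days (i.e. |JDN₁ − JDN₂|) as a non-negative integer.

379

First date → JDN 2270401; second date → JDN 2270780.
The interval is |2270401 − 2270780| = 379 days.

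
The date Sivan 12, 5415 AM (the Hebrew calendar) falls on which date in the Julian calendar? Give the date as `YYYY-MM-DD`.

The source date corresponds to 17 June 1655 in the Gregorian calendar (JDN 2325704).
That day falls on 7 June 1655 CE in the Julian calendar.

1655-06-07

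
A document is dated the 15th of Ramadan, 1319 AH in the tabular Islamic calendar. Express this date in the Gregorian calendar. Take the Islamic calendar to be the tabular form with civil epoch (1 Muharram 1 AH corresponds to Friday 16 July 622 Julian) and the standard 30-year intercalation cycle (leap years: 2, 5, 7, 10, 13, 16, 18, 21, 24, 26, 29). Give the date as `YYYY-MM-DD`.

Both dates share Julian Day Number 2415745; in the Gregorian calendar that is 26 December 1901 CE.

1901-12-26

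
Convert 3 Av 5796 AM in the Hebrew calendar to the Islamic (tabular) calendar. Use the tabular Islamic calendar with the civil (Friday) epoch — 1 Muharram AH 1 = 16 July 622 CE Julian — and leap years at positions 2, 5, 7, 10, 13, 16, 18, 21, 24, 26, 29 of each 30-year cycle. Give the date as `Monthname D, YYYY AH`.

Both dates share Julian Day Number 2464902; in the tabular Islamic calendar that is 3 Jumada al-Thani 1458 AH.

Jumada al-Thani 3, 1458 AH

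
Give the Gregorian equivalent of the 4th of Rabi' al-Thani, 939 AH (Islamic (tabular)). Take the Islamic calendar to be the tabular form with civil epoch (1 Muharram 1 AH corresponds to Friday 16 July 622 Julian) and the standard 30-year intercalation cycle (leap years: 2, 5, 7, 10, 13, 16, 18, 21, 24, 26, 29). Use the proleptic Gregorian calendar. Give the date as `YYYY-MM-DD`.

1532-11-13

Both dates share Julian Day Number 2280928; in the Gregorian calendar that is 13 November 1532 CE.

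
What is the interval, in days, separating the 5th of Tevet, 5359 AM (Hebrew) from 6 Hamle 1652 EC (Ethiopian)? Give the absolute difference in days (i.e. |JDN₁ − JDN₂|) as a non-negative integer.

First date → JDN 2305084; second date → JDN 2327554.
The interval is |2305084 − 2327554| = 22470 days.

22470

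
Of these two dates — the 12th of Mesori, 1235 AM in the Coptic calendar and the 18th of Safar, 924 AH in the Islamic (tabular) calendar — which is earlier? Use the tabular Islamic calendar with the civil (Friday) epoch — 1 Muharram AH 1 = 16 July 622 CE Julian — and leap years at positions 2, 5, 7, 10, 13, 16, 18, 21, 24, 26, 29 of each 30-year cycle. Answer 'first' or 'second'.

Converting both to JDN: 2276089 vs 2275567; the smaller is the second.

second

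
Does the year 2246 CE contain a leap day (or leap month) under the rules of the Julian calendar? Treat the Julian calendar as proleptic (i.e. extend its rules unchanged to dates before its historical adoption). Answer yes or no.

no

2246 mod 4 = 2, so it is a common year in the Julian calendar.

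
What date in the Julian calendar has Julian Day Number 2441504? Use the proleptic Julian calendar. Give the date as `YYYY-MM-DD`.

1972-06-22

JDN 2441504 is 5 July 1972 in the Gregorian calendar.
In the Julian calendar that day is 1972-06-22.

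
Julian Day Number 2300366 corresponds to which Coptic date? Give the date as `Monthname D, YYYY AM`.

Tobi 27, 1302 AM

JDN 2300366 is 1 February 1586 in the Gregorian calendar.
In the Coptic calendar that day is Tobi 27, 1302 AM.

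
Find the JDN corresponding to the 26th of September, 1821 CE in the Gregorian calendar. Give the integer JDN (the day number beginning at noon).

JDN 2451545 is 1 January 2000 CE (Gregorian); the target day is −65110 days from there, so JDN = 2386435.

2386435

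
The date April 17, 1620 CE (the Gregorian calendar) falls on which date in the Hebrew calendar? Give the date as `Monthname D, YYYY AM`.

Nisan 14, 5380 AM

Both dates share Julian Day Number 2312860; in the Hebrew calendar that is 14 Nisan 5380 AM.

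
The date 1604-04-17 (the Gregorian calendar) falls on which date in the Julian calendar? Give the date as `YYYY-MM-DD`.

1604-04-07

At this point the Julian calendar is 10 days behind the Gregorian.
17 April 1604 Gregorian − 10 days → 7 April 1604 Julian.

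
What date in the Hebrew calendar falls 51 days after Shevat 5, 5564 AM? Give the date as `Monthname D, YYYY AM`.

Counting 51 days forward from JDN 2379974 reaches JDN 2380025, which is Adar 26, 5564 AM.

Adar 26, 5564 AM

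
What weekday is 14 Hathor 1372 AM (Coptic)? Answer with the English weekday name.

Equivalently 21 November 1655 Gregorian, JDN 2325861.
2325861 ≡ 6 (mod 7); counting from Monday = 0 gives Sunday.

Sunday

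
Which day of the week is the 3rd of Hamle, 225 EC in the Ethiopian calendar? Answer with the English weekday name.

Thursday

This is JDN 1806339 (27 June 233 Gregorian).
JDN 1806339 mod 7 = 3, and JDN 0 was a Monday, so this is a Thursday.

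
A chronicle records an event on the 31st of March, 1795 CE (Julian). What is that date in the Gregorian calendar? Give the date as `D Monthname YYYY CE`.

11 April 1795 CE

For dates in this range the Gregorian date is 11 days ahead of the Julian.
31 March 1795 Julian + 11 days → 11 April 1795 Gregorian.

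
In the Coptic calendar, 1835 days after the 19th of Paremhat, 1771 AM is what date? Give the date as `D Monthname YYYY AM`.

Counting 1835 days forward from JDN 2471720 reaches JDN 2473555, which is 27 Paremhat 1776 AM.

27 Paremhat 1776 AM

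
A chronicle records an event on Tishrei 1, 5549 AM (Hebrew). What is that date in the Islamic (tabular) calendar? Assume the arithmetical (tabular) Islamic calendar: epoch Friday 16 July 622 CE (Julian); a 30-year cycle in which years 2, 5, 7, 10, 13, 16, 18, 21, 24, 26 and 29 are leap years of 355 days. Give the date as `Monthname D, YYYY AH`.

Both dates share Julian Day Number 2374389; in the tabular Islamic calendar that is 1 Muharram 1203 AH.

Muharram 1, 1203 AH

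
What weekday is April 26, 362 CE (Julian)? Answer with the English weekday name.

Equivalently 27 April 362 Gregorian, JDN 1853394.
Since JDN mod 7 = 4 (0 = Monday), the day is Friday.

Friday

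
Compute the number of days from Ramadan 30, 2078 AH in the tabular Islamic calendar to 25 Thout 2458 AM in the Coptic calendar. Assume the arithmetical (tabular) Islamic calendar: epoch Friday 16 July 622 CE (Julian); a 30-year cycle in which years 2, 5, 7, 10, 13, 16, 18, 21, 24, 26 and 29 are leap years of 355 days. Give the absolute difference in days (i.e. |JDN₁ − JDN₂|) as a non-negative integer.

37748

First date → JDN 2684725; second date → JDN 2722473.
The interval is |2684725 − 2722473| = 37748 days.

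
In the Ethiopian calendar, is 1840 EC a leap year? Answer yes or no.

1840 mod 4 = 0; in the Ethiopian calendar a year is leap when year mod 4 = 3, so it is a common year.

no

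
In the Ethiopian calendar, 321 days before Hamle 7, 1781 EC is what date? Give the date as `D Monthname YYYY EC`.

The starting date is JDN 2374672; 2374672 − 321 = 2374351.
JDN 2374351 corresponds to 21 Nehase 1780 EC.

21 Nehase 1780 EC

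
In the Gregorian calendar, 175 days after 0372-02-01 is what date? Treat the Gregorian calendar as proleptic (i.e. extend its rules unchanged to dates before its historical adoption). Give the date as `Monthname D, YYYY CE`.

The starting date is JDN 1856961; 1856961 + 175 = 1857136.
JDN 1857136 corresponds to July 25, 372 CE.

July 25, 372 CE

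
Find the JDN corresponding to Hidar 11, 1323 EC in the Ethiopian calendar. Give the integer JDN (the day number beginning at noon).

Equivalently 15 November 1330 (proleptic Gregorian).
JDN 2299161 is 15 October 1582 CE (Gregorian); the target day is −92010 days from there, so JDN = 2207151.

2207151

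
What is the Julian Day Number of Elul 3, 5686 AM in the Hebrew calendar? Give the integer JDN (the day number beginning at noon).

2424741

Equivalently 13 August 1926 (Gregorian).
JDN 2299161 is 15 October 1582 CE (Gregorian); the target day is +125580 days from there, so JDN = 2424741.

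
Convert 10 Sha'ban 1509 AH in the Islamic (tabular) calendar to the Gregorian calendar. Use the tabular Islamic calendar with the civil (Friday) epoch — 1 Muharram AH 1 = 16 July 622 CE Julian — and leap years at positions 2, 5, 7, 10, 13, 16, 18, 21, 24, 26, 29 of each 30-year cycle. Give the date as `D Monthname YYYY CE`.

26 March 2086 CE

Julian Day Number of the source date = 2483041.
Converting JDN 2483041 to the Gregorian calendar gives 26 March 2086 CE.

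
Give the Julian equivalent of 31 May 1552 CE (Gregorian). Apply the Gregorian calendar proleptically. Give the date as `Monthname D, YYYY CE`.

The Julian–Gregorian offset here is 10 days (Julian trailing).
31 May 1552 Gregorian − 10 days → 21 May 1552 Julian.

May 21, 1552 CE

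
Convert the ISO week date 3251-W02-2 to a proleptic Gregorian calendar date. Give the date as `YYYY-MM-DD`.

3251-01-10

ISO week 1 of 3251 is the week containing the first Thursday of 3251.
Week 2, day 2 (Tuesday) lands on 3251-01-10.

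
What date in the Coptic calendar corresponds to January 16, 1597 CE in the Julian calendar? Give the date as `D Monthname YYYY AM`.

21 Tobi 1313 AM

Both dates share Julian Day Number 2304378; in the Coptic calendar that is 21 Tobi 1313 AM.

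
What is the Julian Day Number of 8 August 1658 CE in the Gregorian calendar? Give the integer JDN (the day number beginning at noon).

2326852

JDN 2400001 is 17 November 1858 CE (Gregorian), MJD 0; the target day is −73149 days from there, so JDN = 2326852.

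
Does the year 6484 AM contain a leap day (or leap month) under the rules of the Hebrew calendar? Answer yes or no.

no

Hebrew year 6484 is year 5 of its 19-year Metonic cycle; leap years are at positions 3, 6, 8, 11, 14, 17, 19, so it is a common year (12 months).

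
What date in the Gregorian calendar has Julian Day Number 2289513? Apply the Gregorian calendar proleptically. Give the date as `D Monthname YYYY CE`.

16 May 1556 CE

JDN 2451545 is 1 Jan 2000; 2289513 is −162032 days from there.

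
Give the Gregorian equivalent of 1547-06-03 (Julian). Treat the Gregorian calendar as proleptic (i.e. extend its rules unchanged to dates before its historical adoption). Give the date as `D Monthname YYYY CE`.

At this point the Julian calendar is 10 days behind the Gregorian.
3 June 1547 Julian + 10 days → 13 June 1547 Gregorian.

13 June 1547 CE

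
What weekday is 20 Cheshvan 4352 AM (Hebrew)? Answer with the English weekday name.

Monday

In the proleptic Gregorian calendar this is 14 November 591 (JDN 1937236).
Since JDN mod 7 = 0 (0 = Monday), the day is Monday.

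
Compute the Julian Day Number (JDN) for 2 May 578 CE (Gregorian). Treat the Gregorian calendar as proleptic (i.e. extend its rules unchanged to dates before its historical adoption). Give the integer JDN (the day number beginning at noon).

1932292

JDN 2400001 is 17 November 1858 CE (Gregorian), MJD 0; the target day is −467709 days from there, so JDN = 1932292.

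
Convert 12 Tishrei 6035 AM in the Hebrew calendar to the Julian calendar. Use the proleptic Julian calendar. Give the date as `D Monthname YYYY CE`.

29 September 2274 CE

The source date corresponds to 14 October 2274 in the Gregorian calendar (JDN 2551908).
That day falls on 29 September 2274 CE in the Julian calendar.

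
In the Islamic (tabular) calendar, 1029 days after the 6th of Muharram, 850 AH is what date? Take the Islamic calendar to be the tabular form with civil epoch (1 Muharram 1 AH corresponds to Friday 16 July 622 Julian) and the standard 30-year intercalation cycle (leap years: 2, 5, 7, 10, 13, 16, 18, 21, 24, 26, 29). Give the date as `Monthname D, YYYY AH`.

Dhu al-Hijjah 1, 852 AH

JDN of the 6th of Muharram, 850 AH = 2249302.
2249302 + 1029 = 2250331.
JDN 2250331 in the tabular Islamic calendar is Dhu al-Hijjah 1, 852 AH.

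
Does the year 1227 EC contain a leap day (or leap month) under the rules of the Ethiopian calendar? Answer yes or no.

1227 mod 4 = 3; in the Ethiopian calendar a year is leap when year mod 4 = 3, so it is a leap year.

yes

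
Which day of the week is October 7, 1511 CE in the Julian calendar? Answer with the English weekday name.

Tuesday

Equivalently 17 October 1511 Gregorian, JDN 2273230.
Since JDN mod 7 = 1 (0 = Monday), the day is Tuesday.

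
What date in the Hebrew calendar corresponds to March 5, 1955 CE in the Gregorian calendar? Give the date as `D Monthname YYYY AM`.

Both dates share Julian Day Number 2435172; in the Hebrew calendar that is 11 Adar 5715 AM.

11 Adar 5715 AM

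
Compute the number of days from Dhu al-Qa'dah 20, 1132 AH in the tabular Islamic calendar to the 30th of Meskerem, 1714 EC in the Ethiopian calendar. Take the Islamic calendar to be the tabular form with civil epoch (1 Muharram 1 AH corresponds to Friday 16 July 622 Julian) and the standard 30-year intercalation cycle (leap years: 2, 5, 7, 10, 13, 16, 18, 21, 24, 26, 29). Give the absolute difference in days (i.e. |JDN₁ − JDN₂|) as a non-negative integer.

380

First date → JDN 2349543; second date → JDN 2349923.
The interval is |2349543 − 2349923| = 380 days.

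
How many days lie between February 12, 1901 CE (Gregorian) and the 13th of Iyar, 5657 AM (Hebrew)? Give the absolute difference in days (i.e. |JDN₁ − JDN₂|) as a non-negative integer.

First date → JDN 2415428; second date → JDN 2414060.
The interval is |2415428 − 2414060| = 1368 days.

1368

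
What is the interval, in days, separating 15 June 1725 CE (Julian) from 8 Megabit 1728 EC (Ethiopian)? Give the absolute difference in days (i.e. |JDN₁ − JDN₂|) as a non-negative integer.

First date → JDN 2351280; second date → JDN 2355195.
The interval is |2351280 − 2355195| = 3915 days.

3915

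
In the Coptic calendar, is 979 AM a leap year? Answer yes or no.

yes

979 mod 4 = 3; in the Coptic calendar a year is leap when year mod 4 = 3, so it is a leap year.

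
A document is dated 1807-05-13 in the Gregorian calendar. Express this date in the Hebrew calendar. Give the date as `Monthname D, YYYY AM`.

Both dates share Julian Day Number 2381185; in the Hebrew calendar that is 5 Iyar 5567 AM.

Iyar 5, 5567 AM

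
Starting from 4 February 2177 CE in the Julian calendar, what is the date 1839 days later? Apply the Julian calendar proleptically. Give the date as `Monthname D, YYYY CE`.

JDN of 4 February 2177 CE = 2516242.
2516242 + 1839 = 2518081.
JDN 2518081 in the Julian calendar is February 17, 2182 CE.

February 17, 2182 CE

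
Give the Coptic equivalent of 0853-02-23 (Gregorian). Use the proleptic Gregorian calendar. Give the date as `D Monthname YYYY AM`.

Julian Day Number of the source date = 2032666.
Converting JDN 2032666 to the Coptic calendar gives 25 Meshir 569 AM.

25 Meshir 569 AM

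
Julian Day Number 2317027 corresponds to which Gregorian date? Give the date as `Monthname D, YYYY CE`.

JDN 2451545 is 1 Jan 2000; 2317027 is −134518 days from there.

September 14, 1631 CE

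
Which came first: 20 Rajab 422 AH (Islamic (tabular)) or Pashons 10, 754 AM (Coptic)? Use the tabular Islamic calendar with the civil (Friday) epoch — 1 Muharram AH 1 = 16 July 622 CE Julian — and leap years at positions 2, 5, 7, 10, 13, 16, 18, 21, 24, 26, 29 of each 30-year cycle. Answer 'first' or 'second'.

First date → JDN 2097824; second date → JDN 2100312.
JDN 2097824 < JDN 2100312, so the first date is earlier.

first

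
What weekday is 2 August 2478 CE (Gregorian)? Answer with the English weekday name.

Tuesday

JDN 2626345 mod 7 = 1, and JDN 0 was a Monday, so this is a Tuesday.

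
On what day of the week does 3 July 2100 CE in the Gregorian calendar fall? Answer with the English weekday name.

Saturday

Since JDN mod 7 = 5 (0 = Monday), the day is Saturday.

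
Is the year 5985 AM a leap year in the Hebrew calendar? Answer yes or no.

yes

Hebrew year 5985 is year 19 of its 19-year Metonic cycle; leap years are at positions 3, 6, 8, 11, 14, 17, 19, so it is a leap year (13 months).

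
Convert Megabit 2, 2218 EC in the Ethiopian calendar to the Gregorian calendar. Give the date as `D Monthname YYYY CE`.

Both dates share Julian Day Number 2534161; in the Gregorian calendar that is 13 March 2226 CE.

13 March 2226 CE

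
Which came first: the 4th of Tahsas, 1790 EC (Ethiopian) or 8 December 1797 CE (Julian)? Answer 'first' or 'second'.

first

First date → JDN 2377746; second date → JDN 2377754.
JDN 2377746 < JDN 2377754, so the first date is earlier.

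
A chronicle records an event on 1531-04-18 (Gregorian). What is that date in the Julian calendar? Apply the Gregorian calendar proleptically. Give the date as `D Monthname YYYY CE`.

8 April 1531 CE

At this point the Julian calendar is 10 days behind the Gregorian.
18 April 1531 Gregorian − 10 days → 8 April 1531 Julian.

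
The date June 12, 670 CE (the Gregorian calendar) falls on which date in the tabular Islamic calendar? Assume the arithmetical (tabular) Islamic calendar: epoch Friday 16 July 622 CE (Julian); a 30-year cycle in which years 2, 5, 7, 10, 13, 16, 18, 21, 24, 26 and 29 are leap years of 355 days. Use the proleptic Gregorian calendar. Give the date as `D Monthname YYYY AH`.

14 Jumada al-Awwal 50 AH

Both dates share Julian Day Number 1965935; in the tabular Islamic calendar that is 14 Jumada al-Awwal 50 AH.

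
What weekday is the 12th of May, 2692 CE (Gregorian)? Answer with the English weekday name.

Thursday

JDN 2704425 mod 7 = 3, and JDN 0 was a Monday, so this is a Thursday.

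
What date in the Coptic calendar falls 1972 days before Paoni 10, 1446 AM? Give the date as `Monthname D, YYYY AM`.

The starting date is JDN 2353095; 2353095 − 1972 = 2351123.
JDN 2351123 corresponds to Tobi 14, 1441 AM.

Tobi 14, 1441 AM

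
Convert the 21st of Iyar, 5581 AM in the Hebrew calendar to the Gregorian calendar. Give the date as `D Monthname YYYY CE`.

Julian Day Number of the source date = 2386309.
Converting JDN 2386309 to the Gregorian calendar gives 23 May 1821 CE.

23 May 1821 CE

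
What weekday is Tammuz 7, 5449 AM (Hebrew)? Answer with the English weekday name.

This is JDN 2338131 (25 June 1689 Gregorian).
Since JDN mod 7 = 5 (0 = Monday), the day is Saturday.

Saturday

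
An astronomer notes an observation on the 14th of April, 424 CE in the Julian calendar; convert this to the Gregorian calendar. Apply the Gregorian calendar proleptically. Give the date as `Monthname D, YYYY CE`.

April 15, 424 CE

For dates in this range the Gregorian date is 1 day ahead of the Julian.
14 April 424 Julian + 1 day → 15 April 424 Gregorian.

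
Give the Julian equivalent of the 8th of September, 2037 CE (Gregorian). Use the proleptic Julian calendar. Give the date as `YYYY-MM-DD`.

For dates in this range the Gregorian date is 13 days ahead of the Julian.
8 September 2037 Gregorian − 13 days → 26 August 2037 Julian.

2037-08-26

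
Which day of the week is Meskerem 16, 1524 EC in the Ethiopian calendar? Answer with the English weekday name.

Thursday

In the proleptic Gregorian calendar this is 24 September 1531 (JDN 2280512).
JDN 2280512 mod 7 = 3, and JDN 0 was a Monday, so this is a Thursday.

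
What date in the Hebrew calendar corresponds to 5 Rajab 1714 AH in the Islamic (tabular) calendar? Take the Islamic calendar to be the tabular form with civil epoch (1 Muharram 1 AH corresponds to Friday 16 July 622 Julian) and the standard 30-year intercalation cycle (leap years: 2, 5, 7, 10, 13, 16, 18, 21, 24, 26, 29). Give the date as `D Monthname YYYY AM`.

Julian Day Number of the source date = 2555651.
Converting JDN 2555651 to the Hebrew calendar gives 5 Shevat 6045 AM.

5 Shevat 6045 AM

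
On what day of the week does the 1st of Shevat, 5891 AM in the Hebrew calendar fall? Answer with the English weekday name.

This is JDN 2499420 (29 January 2131 Gregorian).
JDN 2499420 mod 7 = 0, and JDN 0 was a Monday, so this is a Monday.

Monday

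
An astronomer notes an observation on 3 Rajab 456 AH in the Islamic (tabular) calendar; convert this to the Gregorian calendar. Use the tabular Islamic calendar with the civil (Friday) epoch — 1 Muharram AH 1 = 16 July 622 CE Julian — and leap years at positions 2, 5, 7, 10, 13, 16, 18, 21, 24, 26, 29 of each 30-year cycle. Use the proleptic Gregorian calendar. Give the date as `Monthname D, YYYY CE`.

June 27, 1064 CE

Julian Day Number of the source date = 2109856.
Converting JDN 2109856 to the Gregorian calendar gives 27 June 1064 CE.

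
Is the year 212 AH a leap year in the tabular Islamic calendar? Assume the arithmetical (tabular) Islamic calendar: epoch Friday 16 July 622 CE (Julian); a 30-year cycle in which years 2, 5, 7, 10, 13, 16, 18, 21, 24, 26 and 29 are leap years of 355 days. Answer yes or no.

Year 212 AH is year 2 of its 30-year cycle; leap positions are 2, 5, 7, 10, 13, 16, 18, 21, 24, 26, 29, so it is a leap year (355 days).

yes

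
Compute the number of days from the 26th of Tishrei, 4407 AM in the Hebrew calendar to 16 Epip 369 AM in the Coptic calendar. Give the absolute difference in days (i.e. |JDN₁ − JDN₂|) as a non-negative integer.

First date → JDN 1957293; second date → JDN 1959757.
The interval is |1957293 − 1959757| = 2464 days.

2464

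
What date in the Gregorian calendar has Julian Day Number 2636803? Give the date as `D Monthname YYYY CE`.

22 March 2507 CE

Counting from JDN 2299161 = 15 Oct 1582 gives an offset of 337642 days.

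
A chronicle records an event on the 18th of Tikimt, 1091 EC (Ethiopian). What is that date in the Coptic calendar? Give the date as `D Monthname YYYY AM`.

18 Paopi 815 AM

The source date corresponds to 21 October 1098 in the proleptic Gregorian calendar (JDN 2122390).
That day falls on 18 Paopi 815 AM in the Coptic calendar.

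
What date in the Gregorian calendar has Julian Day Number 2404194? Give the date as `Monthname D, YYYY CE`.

May 11, 1870 CE

Counting from JDN 2299161 = 15 Oct 1582 gives an offset of 105033 days.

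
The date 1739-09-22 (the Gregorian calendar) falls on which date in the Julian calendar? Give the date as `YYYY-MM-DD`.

1739-09-11

For dates in this range the Gregorian date is 11 days ahead of the Julian.
22 September 1739 Gregorian − 11 days → 11 September 1739 Julian.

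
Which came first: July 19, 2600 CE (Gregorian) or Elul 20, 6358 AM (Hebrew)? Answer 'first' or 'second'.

second

Converting both to JDN: 2670890 vs 2670215; the smaller is the second.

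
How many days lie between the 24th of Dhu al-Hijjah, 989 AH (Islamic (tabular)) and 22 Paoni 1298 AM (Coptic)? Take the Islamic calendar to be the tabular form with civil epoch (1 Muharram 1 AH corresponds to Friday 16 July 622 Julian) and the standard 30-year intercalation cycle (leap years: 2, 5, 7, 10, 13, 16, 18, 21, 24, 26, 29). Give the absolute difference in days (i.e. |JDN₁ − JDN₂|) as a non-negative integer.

148

JDN of the first date = 2298902.
JDN of the second date = 2299050.
|2299050 − 2298902| = 148.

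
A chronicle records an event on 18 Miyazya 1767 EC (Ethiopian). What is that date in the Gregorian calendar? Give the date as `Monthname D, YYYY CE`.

Both dates share Julian Day Number 2369479; in the Gregorian calendar that is 24 April 1775 CE.

April 24, 1775 CE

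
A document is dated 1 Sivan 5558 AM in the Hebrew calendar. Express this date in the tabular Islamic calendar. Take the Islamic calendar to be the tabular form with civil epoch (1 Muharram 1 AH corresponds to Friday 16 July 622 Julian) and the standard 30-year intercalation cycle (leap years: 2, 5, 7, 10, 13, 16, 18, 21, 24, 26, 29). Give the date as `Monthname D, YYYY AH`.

Both dates share Julian Day Number 2377902; in the tabular Islamic calendar that is 30 Dhu al-Qa'dah 1212 AH.

Dhu al-Qa'dah 30, 1212 AH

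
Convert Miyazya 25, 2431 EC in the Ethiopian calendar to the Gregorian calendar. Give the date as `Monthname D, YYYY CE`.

Julian Day Number of the source date = 2612012.
Converting JDN 2612012 to the Gregorian calendar gives 6 May 2439 CE.

May 6, 2439 CE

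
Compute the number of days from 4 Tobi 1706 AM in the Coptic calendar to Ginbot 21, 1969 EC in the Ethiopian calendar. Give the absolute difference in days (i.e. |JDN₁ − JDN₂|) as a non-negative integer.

4611

First date → JDN 2447904; second date → JDN 2443293.
The interval is |2447904 − 2443293| = 4611 days.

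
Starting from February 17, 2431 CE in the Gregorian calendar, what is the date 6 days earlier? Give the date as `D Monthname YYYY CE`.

Counting 6 days back from JDN 2609012 reaches JDN 2609006, which is 11 February 2431 CE.

11 February 2431 CE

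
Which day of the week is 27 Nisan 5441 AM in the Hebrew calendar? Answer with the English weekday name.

Equivalently 15 April 1681 Gregorian, JDN 2335138.
2335138 ≡ 1 (mod 7); counting from Monday = 0 gives Tuesday.

Tuesday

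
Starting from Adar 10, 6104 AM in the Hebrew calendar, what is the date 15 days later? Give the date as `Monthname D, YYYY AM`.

The starting date is JDN 2577243; 2577243 + 15 = 2577258.
JDN 2577258 corresponds to Adar 25, 6104 AM.

Adar 25, 6104 AM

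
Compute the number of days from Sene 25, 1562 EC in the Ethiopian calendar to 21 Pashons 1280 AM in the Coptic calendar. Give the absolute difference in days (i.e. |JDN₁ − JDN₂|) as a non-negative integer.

2225

First date → JDN 2294670; second date → JDN 2292445.
The interval is |2294670 − 2292445| = 2225 days.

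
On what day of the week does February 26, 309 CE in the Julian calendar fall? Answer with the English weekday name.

In the proleptic Gregorian calendar this is 27 February 309 (JDN 1833977).
Since JDN mod 7 = 5 (0 = Monday), the day is Saturday.

Saturday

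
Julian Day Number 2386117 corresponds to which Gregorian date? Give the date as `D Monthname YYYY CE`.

JDN 2451545 is 1 Jan 2000; 2386117 is −65428 days from there.

12 November 1820 CE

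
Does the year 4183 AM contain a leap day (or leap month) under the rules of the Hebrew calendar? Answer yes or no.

Hebrew year 4183 is year 3 of its 19-year Metonic cycle; leap years are at positions 3, 6, 8, 11, 14, 17, 19, so it is a leap year (13 months).

yes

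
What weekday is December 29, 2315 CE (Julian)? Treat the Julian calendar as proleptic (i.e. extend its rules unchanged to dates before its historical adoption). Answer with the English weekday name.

Friday

This is JDN 2566974 (14 January 2316 Gregorian).
JDN 2566974 mod 7 = 4, and JDN 0 was a Monday, so this is a Friday.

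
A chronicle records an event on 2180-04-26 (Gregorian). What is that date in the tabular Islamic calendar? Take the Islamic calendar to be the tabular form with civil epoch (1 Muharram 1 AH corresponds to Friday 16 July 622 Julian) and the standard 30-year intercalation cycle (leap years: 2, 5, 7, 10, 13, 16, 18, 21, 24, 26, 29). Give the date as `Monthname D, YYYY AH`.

Both dates share Julian Day Number 2517405; in the tabular Islamic calendar that is 1 Sha'ban 1606 AH.

Sha'ban 1, 1606 AH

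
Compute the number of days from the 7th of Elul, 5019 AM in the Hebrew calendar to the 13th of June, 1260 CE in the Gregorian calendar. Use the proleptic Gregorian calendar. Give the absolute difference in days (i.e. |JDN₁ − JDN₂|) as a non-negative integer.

First date → JDN 2181147; second date → JDN 2181430.
The interval is |2181147 − 2181430| = 283 days.

283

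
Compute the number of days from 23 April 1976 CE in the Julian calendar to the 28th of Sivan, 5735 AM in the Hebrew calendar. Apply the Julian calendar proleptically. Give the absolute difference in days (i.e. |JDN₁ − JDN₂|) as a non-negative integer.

334

First date → JDN 2442905; second date → JDN 2442571.
The interval is |2442905 − 2442571| = 334 days.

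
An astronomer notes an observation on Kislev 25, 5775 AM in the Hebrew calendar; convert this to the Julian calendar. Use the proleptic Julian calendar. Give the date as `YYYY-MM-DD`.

The source date corresponds to 17 December 2014 in the Gregorian calendar (JDN 2457009).
That day falls on 4 December 2014 CE in the Julian calendar.

2014-12-04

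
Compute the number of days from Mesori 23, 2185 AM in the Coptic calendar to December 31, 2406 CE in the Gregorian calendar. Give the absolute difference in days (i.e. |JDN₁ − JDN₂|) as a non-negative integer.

22890

First date → JDN 2623088; second date → JDN 2600198.
The interval is |2623088 − 2600198| = 22890 days.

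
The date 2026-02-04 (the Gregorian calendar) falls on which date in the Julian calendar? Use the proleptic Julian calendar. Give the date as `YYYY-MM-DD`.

The Julian–Gregorian offset here is 13 days (Julian trailing).
4 February 2026 Gregorian − 13 days → 22 January 2026 Julian.

2026-01-22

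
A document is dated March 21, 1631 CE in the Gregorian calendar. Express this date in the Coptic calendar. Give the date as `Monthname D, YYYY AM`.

Both dates share Julian Day Number 2316850; in the Coptic calendar that is 15 Paremhat 1347 AM.

Paremhat 15, 1347 AM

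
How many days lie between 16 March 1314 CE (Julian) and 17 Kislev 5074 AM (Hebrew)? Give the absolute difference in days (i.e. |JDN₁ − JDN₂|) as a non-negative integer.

First date → JDN 2201071; second date → JDN 2200972.
The interval is |2201071 − 2200972| = 99 days.

99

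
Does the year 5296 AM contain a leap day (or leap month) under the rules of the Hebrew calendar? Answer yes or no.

yes

Hebrew year 5296 is year 14 of its 19-year Metonic cycle; leap years are at positions 3, 6, 8, 11, 14, 17, 19, so it is a leap year (13 months).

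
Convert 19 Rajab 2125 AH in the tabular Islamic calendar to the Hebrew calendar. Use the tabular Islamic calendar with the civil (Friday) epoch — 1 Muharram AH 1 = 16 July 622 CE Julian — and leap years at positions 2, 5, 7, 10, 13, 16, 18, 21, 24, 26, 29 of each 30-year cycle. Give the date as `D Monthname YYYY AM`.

Both dates share Julian Day Number 2701310; in the Hebrew calendar that is 20 Cheshvan 6444 AM.

20 Cheshvan 6444 AM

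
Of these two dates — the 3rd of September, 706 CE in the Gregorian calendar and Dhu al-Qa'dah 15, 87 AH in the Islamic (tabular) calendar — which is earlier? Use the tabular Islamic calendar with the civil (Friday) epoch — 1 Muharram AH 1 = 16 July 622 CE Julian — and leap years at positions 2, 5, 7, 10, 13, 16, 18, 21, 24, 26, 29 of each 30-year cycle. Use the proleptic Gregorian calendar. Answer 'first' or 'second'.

first

First date → JDN 1979166; second date → JDN 1979225.
JDN 1979166 < JDN 1979225, so the first date is earlier.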